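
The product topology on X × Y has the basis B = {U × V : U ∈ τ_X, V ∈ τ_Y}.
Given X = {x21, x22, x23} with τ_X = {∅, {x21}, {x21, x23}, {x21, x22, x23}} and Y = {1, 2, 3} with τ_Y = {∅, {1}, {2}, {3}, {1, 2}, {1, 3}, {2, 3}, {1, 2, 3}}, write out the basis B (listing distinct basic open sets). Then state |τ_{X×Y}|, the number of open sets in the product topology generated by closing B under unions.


Basis B = {∅ × ∅, {x21} × {1}, {x21} × {2}, {x21} × {3}, {x21} × {1, 2}, {x21} × {1, 3}, {x21, x23} × {1}, {x21} × {2, 3}, {x21, x23} × {2}, {x21, x23} × {3}, {x21} × {1, 2, 3}, {x21, x22, x23} × {1}, {x21, x22, x23} × {2}, {x21, x22, x23} × {3}, {x21, x23} × {1, 2}, {x21, x23} × {1, 3}, {x21, x23} × {2, 3}, {x21, x23} × {1, 2, 3}, {x21, x22, x23} × {1, 2}, {x21, x22, x23} × {1, 3}, {x21, x22, x23} × {2, 3}, {x21, x22, x23} × {1, 2, 3}}; |τ_{X×Y}| = 64.

Enumerate products U × V with U ∈ τ_X, V ∈ τ_Y (deduplicated):
  ∅ × ∅ = {} (∅)
  {x21} × {1} = {(x21,1)}
  {x21} × {2} = {(x21,2)}
  {x21} × {3} = {(x21,3)}
  {x21} × {1, 2} = {(x21,1), (x21,2)}
  {x21} × {1, 3} = {(x21,1), (x21,3)}
  {x21, x23} × {1} = {(x21,1), (x23,1)}
  {x21} × {2, 3} = {(x21,2), (x21,3)}
  {x21, x23} × {2} = {(x21,2), (x23,2)}
  {x21, x23} × {3} = {(x21,3), (x23,3)}
  {x21} × {1, 2, 3} = {(x21,1), (x21,2), (x21,3)}
  {x21, x22, x23} × {1} = {(x21,1), (x22,1), (x23,1)}
  {x21, x22, x23} × {2} = {(x21,2), (x22,2), (x23,2)}
  {x21, x22, x23} × {3} = {(x21,3), (x22,3), (x23,3)}
  {x21, x23} × {1, 2} = {(x21,1), (x21,2), (x23,1), (x23,2)}
  {x21, x23} × {1, 3} = {(x21,1), (x21,3), (x23,1), (x23,3)}
  {x21, x23} × {2, 3} = {(x21,2), (x21,3), (x23,2), (x23,3)}
  {x21, x23} × {1, 2, 3} = {(x21,1), (x21,2), (x21,3), (x23,1), (x23,2), (x23,3)}
  {x21, x22, x23} × {1, 2} = {(x21,1), (x21,2), (x22,1), (x22,2), (x23,1), (x23,2)}
  {x21, x22, x23} × {1, 3} = {(x21,1), (x21,3), (x22,1), (x22,3), (x23,1), (x23,3)}
  {x21, x22, x23} × {2, 3} = {(x21,2), (x21,3), (x22,2), (x22,3), (x23,2), (x23,3)}
  {x21, x22, x23} × {1, 2, 3} = {(x21,1), (x21,2), (x21,3), (x22,1), (x22,2), (x22,3), (x23,1), (x23,2), (x23,3)}
These 22 distinct sets form the basis B.
Close under arbitrary unions to get τ_{X×Y}; counting gives |τ_{X×Y}| = 64.


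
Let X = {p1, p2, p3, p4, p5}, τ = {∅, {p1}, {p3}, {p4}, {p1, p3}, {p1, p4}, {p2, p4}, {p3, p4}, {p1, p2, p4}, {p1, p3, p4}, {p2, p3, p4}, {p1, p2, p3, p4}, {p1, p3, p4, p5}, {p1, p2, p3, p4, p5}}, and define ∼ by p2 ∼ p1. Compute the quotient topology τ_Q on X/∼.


X/∼ = {[p1=p2], [p3], [p4], [p5]}; |τ_Q| = 7.

Equivalence classes: [p1=p2], [p3], [p4], [p5].
Quotient map π: X → X/∼ sends p1 ↦ [p1=p2], p2 ↦ [p1=p2], p3 ↦ [p3], p4 ↦ [p4], p5 ↦ [p5].
For each subset V ⊆ X/∼, compute π^{-1}(V) ⊆ X and check whether π^{-1}(V) ∈ τ. V is open in τ_Q iff π^{-1}(V) ∈ τ.
  V = {}: π^{-1}(V) = ∅ ∈ τ ✓.
  V = {[p1=p2]}: π^{-1}(V) = {p1, p2} ∉ τ ✗.
  V = {[p3]}: π^{-1}(V) = {p3} ∈ τ ✓.
  V = {[p1=p2], [p3]}: π^{-1}(V) = {p1, p2, p3} ∉ τ ✗.
  V = {[p4]}: π^{-1}(V) = {p4} ∈ τ ✓.
  V = {[p1=p2], [p4]}: π^{-1}(V) = {p1, p2, p4} ∈ τ ✓.
  V = {[p3], [p4]}: π^{-1}(V) = {p3, p4} ∈ τ ✓.
  V = {[p1=p2], [p3], [p4]}: π^{-1}(V) = {p1, p2, p3, p4} ∈ τ ✓.
  V = {[p5]}: π^{-1}(V) = {p5} ∉ τ ✗.
  V = {[p1=p2], [p5]}: π^{-1}(V) = {p1, p2, p5} ∉ τ ✗.
  V = {[p3], [p5]}: π^{-1}(V) = {p3, p5} ∉ τ ✗.
  V = {[p1=p2], [p3], [p5]}: π^{-1}(V) = {p1, p2, p3, p5} ∉ τ ✗.
  V = {[p4], [p5]}: π^{-1}(V) = {p4, p5} ∉ τ ✗.
  V = {[p1=p2], [p4], [p5]}: π^{-1}(V) = {p1, p2, p4, p5} ∉ τ ✗.
  V = {[p3], [p4], [p5]}: π^{-1}(V) = {p3, p4, p5} ∉ τ ✗.
  V = {[p1=p2], [p3], [p4], [p5]}: π^{-1}(V) = {p1, p2, p3, p4, p5} ∈ τ ✓.
Open sets in the quotient: τ_Q = {{}, {[p3]}, {[p4]}, {[p1=p2], [p4]}, {[p3], [p4]}, {[p1=p2], [p3], [p4]}, {[p1=p2], [p3], [p4], [p5]}} (7 elements).


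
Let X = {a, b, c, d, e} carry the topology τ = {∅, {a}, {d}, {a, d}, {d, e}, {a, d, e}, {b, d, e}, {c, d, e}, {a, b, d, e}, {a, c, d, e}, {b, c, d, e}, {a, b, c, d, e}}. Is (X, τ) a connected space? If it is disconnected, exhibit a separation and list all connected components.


(X, τ) is disconnected; components = [{a}, {b, c, d, e}].

Find clopen sets (U ∈ τ with X ∖ U ∈ τ):
  U = ∅, X ∖ U = {a, b, c, d, e} — both open, so U is clopen.
  U = {a}, X ∖ U = {b, c, d, e} — both open, so U is clopen.
  U = {b, c, d, e}, X ∖ U = {a} — both open, so U is clopen.
  U = {a, b, c, d, e}, X ∖ U = ∅ — both open, so U is clopen.
Nontrivial clopen(s) exist: e.g. {b, c, d, e}. So (X, τ) is disconnected.
Compute connected components by grouping points that agree on all clopens:
  component: {a}
  component: {b, c, d, e}


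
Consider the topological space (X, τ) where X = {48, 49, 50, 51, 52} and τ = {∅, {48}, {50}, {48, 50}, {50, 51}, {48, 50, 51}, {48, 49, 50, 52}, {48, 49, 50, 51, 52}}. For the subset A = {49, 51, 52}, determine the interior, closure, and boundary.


int(A) = ∅, cl(A) = {49, 51, 52}, ∂A = {49, 51, 52}.

Closed sets in (X, τ) are complements of opens:
  closed(X, τ) = {∅, {51}, {49, 52}, {48, 49, 52}, {49, 51, 52}, {48, 49, 51, 52}, {49, 50, 51, 52}, {48, 49, 50, 51, 52}}.
int(A) = ⋃ {U ∈ τ : U ⊆ A}. Opens contained in A: ∅.
Taking the union of these: int(A) = ∅.
cl(A) = ⋂ {C closed : A ⊆ C}. Closed sets containing A: {49, 51, 52}, {48, 49, 51, 52}, {49, 50, 51, 52}, {48, 49, 50, 51, 52}.
Intersecting these: cl(A) = {49, 51, 52}.
∂A = cl(A) ∖ int(A) = {49, 51, 52} ∖ ∅ = {49, 51, 52}.


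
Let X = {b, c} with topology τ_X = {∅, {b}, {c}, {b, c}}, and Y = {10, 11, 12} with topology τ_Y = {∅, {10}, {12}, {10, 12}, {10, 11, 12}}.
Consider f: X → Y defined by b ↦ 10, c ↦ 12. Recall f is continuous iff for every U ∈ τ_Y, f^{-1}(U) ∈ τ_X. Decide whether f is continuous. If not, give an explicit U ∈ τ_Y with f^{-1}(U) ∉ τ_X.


f IS continuous.

Compute f^{-1}(U) for each U ∈ τ_Y:
  U = ∅: f^{-1}(U) = ∅ ∈ τ_X ✓.
  U = {10}: f^{-1}(U) = {b} ∈ τ_X ✓.
  U = {12}: f^{-1}(U) = {c} ∈ τ_X ✓.
  U = {10, 12}: f^{-1}(U) = {b, c} ∈ τ_X ✓.
  U = {10, 11, 12}: f^{-1}(U) = {b, c} ∈ τ_X ✓.
Every preimage lies in τ_X, so f IS continuous.


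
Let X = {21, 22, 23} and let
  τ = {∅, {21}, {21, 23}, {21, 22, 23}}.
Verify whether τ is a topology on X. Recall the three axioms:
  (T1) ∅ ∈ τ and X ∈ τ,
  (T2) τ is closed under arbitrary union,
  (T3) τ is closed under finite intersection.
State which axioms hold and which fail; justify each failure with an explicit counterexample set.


τ IS a topology on X.

Axiom (T1): ∅ ∈ τ? Yes; X ∈ τ? Yes.
Axiom (T2/T3): check pairwise unions and intersections of members of τ.
All pairwise intersections and unions checked — each lies in τ. Therefore τ satisfies (T1), (T2), (T3): it IS a topology on X.


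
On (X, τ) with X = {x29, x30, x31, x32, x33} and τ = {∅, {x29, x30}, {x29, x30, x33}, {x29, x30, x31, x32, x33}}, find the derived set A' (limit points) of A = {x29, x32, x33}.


A' = {x30, x31, x32, x33}

For each x ∈ X, list the open sets U ∈ τ with x ∈ U, then check whether U ∩ (A ∖ {x}) ≠ ∅ for every such U.
  x = x29: open {x29, x30} ∋ x has {x29, x30} ∩ (A ∖ {x29}) = ∅, so x is NOT a limit point.
  x = x30: opens ∋ x are {x29, x30}, {x29, x30, x33}, {x29, x30, x31, x32, x33}; each meets A ∖ {x30}, so x IS a limit point.
  x = x31: opens ∋ x are {x29, x30, x31, x32, x33}; each meets A ∖ {x31}, so x IS a limit point.
  x = x32: opens ∋ x are {x29, x30, x31, x32, x33}; each meets A ∖ {x32}, so x IS a limit point.
  x = x33: opens ∋ x are {x29, x30, x33}, {x29, x30, x31, x32, x33}; each meets A ∖ {x33}, so x IS a limit point.
Collecting: A' = {x30, x31, x32, x33}.


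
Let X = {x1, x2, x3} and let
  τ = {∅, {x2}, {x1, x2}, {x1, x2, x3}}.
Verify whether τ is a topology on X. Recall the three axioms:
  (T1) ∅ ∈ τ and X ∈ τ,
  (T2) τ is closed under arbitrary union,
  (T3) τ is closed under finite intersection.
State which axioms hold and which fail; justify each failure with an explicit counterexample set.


τ IS a topology on X.

Axiom (T1): ∅ ∈ τ? Yes; X ∈ τ? Yes.
Axiom (T2/T3): check pairwise unions and intersections of members of τ.
All pairwise intersections and unions checked — each lies in τ. Therefore τ satisfies (T1), (T2), (T3): it IS a topology on X.


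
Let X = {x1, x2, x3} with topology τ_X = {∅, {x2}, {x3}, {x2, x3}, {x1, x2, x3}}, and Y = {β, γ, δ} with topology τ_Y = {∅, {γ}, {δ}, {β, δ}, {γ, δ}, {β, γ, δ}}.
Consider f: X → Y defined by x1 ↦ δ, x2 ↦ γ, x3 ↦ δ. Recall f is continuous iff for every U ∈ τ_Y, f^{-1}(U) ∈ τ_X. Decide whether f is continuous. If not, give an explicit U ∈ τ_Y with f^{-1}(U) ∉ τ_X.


f is NOT continuous.

Compute f^{-1}(U) for each U ∈ τ_Y:
  U = ∅: f^{-1}(U) = ∅ ∈ τ_X ✓.
  U = {γ}: f^{-1}(U) = {x2} ∈ τ_X ✓.
  U = {δ}: f^{-1}(U) = {x1, x3} ∉ τ_X ✗.
  U = {β, δ}: f^{-1}(U) = {x1, x3} ∉ τ_X ✗.
  U = {γ, δ}: f^{-1}(U) = {x1, x2, x3} ∈ τ_X ✓.
  U = {β, γ, δ}: f^{-1}(U) = {x1, x2, x3} ∈ τ_X ✓.
Found U = {δ} with f^{-1}(U) = {x1, x3} not in τ_X. Therefore f is NOT continuous.


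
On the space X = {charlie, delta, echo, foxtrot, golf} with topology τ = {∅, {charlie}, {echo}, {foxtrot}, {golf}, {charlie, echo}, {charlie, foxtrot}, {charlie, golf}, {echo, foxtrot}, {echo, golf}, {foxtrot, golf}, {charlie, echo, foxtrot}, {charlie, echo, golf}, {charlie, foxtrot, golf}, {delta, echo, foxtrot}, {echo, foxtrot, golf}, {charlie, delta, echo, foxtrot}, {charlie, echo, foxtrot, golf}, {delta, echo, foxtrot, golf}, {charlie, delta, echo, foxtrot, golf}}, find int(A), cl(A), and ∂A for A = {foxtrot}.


int(A) = {foxtrot}, cl(A) = {delta, foxtrot}, ∂A = {delta}.

Closed sets in (X, τ) are complements of opens:
  closed(X, τ) = {∅, {charlie}, {delta}, {golf}, {charlie, delta}, {charlie, golf}, {delta, echo}, {delta, foxtrot}, {delta, golf}, {charlie, delta, echo}, {charlie, delta, foxtrot}, {charlie, delta, golf}, {delta, echo, foxtrot}, {delta, echo, golf}, {delta, foxtrot, golf}, {charlie, delta, echo, foxtrot}, {charlie, delta, echo, golf}, {charlie, delta, foxtrot, golf}, {delta, echo, foxtrot, golf}, {charlie, delta, echo, foxtrot, golf}}.
int(A) = ⋃ {U ∈ τ : U ⊆ A}. Opens contained in A: ∅, {foxtrot}.
Taking the union of these: int(A) = {foxtrot}.
cl(A) = ⋂ {C closed : A ⊆ C}. Closed sets containing A: {delta, foxtrot}, {charlie, delta, foxtrot}, {delta, echo, foxtrot}, {delta, foxtrot, golf}, {charlie, delta, echo, foxtrot}, {charlie, delta, foxtrot, golf}, {delta, echo, foxtrot, golf}, {charlie, delta, echo, foxtrot, golf}.
Intersecting these: cl(A) = {delta, foxtrot}.
∂A = cl(A) ∖ int(A) = {delta, foxtrot} ∖ {foxtrot} = {delta}.


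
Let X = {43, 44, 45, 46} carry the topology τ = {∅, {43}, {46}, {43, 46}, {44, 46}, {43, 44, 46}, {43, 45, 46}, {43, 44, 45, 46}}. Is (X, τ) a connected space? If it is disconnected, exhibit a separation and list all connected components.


(X, τ) is connected.

Find clopen sets (U ∈ τ with X ∖ U ∈ τ):
  U = ∅, X ∖ U = {43, 44, 45, 46} — both open, so U is clopen.
  U = {43, 44, 45, 46}, X ∖ U = ∅ — both open, so U is clopen.
Only trivial clopens (∅ and X) exist, so (X, τ) is connected.
Compute connected components by grouping points that agree on all clopens:
  component: {43, 44, 45, 46}


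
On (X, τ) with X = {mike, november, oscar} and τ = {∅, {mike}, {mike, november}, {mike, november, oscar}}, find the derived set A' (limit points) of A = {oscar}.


A' = ∅

For each x ∈ X, list the open sets U ∈ τ with x ∈ U, then check whether U ∩ (A ∖ {x}) ≠ ∅ for every such U.
  x = mike: open {mike} ∋ x has {mike} ∩ (A ∖ {mike}) = ∅, so x is NOT a limit point.
  x = november: open {mike, november} ∋ x has {mike, november} ∩ (A ∖ {november}) = ∅, so x is NOT a limit point.
  x = oscar: open {mike, november, oscar} ∋ x has {mike, november, oscar} ∩ (A ∖ {oscar}) = ∅, so x is NOT a limit point.
Collecting: A' = ∅.


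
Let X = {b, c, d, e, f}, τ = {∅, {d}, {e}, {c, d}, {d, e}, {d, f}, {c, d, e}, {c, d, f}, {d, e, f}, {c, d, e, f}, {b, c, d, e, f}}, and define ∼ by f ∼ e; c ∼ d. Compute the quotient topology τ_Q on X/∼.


X/∼ = {[b], [c=d], [e=f]}; |τ_Q| = 4.

Equivalence classes: [b], [c=d], [e=f].
Quotient map π: X → X/∼ sends b ↦ [b], c ↦ [c=d], d ↦ [c=d], e ↦ [e=f], f ↦ [e=f].
For each subset V ⊆ X/∼, compute π^{-1}(V) ⊆ X and check whether π^{-1}(V) ∈ τ. V is open in τ_Q iff π^{-1}(V) ∈ τ.
  V = {}: π^{-1}(V) = ∅ ∈ τ ✓.
  V = {[b]}: π^{-1}(V) = {b} ∉ τ ✗.
  V = {[c=d]}: π^{-1}(V) = {c, d} ∈ τ ✓.
  V = {[b], [c=d]}: π^{-1}(V) = {b, c, d} ∉ τ ✗.
  V = {[e=f]}: π^{-1}(V) = {e, f} ∉ τ ✗.
  V = {[b], [e=f]}: π^{-1}(V) = {b, e, f} ∉ τ ✗.
  V = {[c=d], [e=f]}: π^{-1}(V) = {c, d, e, f} ∈ τ ✓.
  V = {[b], [c=d], [e=f]}: π^{-1}(V) = {b, c, d, e, f} ∈ τ ✓.
Open sets in the quotient: τ_Q = {{}, {[c=d]}, {[c=d], [e=f]}, {[b], [c=d], [e=f]}} (4 elements).


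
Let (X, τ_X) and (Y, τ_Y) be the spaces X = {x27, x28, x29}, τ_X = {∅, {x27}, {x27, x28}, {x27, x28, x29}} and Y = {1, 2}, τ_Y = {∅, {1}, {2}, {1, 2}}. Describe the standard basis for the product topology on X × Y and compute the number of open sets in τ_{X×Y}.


Basis B = {∅ × ∅, {x27} × {1}, {x27} × {2}, {x27} × {1, 2}, {x27, x28} × {1}, {x27, x28} × {2}, {x27, x28, x29} × {1}, {x27, x28, x29} × {2}, {x27, x28} × {1, 2}, {x27, x28, x29} × {1, 2}}; |τ_{X×Y}| = 16.

Enumerate products U × V with U ∈ τ_X, V ∈ τ_Y (deduplicated):
  ∅ × ∅ = {} (∅)
  {x27} × {1} = {(x27,1)}
  {x27} × {2} = {(x27,2)}
  {x27} × {1, 2} = {(x27,1), (x27,2)}
  {x27, x28} × {1} = {(x27,1), (x28,1)}
  {x27, x28} × {2} = {(x27,2), (x28,2)}
  {x27, x28, x29} × {1} = {(x27,1), (x28,1), (x29,1)}
  {x27, x28, x29} × {2} = {(x27,2), (x28,2), (x29,2)}
  {x27, x28} × {1, 2} = {(x27,1), (x27,2), (x28,1), (x28,2)}
  {x27, x28, x29} × {1, 2} = {(x27,1), (x27,2), (x28,1), (x28,2), (x29,1), (x29,2)}
These 10 distinct sets form the basis B.
Close under arbitrary unions to get τ_{X×Y}; counting gives |τ_{X×Y}| = 16.


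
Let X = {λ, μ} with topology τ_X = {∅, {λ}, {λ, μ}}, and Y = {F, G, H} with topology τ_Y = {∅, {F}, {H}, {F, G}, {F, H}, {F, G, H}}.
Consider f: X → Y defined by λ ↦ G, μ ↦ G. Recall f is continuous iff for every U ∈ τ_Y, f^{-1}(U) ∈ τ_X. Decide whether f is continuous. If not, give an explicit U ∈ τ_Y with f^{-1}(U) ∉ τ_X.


f IS continuous.

Compute f^{-1}(U) for each U ∈ τ_Y:
  U = ∅: f^{-1}(U) = ∅ ∈ τ_X ✓.
  U = {F}: f^{-1}(U) = ∅ ∈ τ_X ✓.
  U = {H}: f^{-1}(U) = ∅ ∈ τ_X ✓.
  U = {F, G}: f^{-1}(U) = {λ, μ} ∈ τ_X ✓.
  U = {F, H}: f^{-1}(U) = ∅ ∈ τ_X ✓.
  U = {F, G, H}: f^{-1}(U) = {λ, μ} ∈ τ_X ✓.
Every preimage lies in τ_X, so f IS continuous.


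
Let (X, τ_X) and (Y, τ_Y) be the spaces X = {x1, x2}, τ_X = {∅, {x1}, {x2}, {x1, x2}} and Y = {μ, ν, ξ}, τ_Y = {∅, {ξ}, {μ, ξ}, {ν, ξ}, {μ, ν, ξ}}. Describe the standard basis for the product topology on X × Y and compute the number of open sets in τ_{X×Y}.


Basis B = {∅ × ∅, {x1} × {ξ}, {x2} × {ξ}, {x1} × {μ, ξ}, {x1} × {ν, ξ}, {x1, x2} × {ξ}, {x2} × {μ, ξ}, {x2} × {ν, ξ}, {x1} × {μ, ν, ξ}, {x2} × {μ, ν, ξ}, {x1, x2} × {μ, ξ}, {x1, x2} × {ν, ξ}, {x1, x2} × {μ, ν, ξ}}; |τ_{X×Y}| = 25.

Enumerate products U × V with U ∈ τ_X, V ∈ τ_Y (deduplicated):
  ∅ × ∅ = {} (∅)
  {x1} × {ξ} = {(x1,ξ)}
  {x2} × {ξ} = {(x2,ξ)}
  {x1} × {μ, ξ} = {(x1,μ), (x1,ξ)}
  {x1} × {ν, ξ} = {(x1,ν), (x1,ξ)}
  {x1, x2} × {ξ} = {(x1,ξ), (x2,ξ)}
  {x2} × {μ, ξ} = {(x2,μ), (x2,ξ)}
  {x2} × {ν, ξ} = {(x2,ν), (x2,ξ)}
  {x1} × {μ, ν, ξ} = {(x1,μ), (x1,ν), (x1,ξ)}
  {x2} × {μ, ν, ξ} = {(x2,μ), (x2,ν), (x2,ξ)}
  {x1, x2} × {μ, ξ} = {(x1,μ), (x1,ξ), (x2,μ), (x2,ξ)}
  {x1, x2} × {ν, ξ} = {(x1,ν), (x1,ξ), (x2,ν), (x2,ξ)}
  {x1, x2} × {μ, ν, ξ} = {(x1,μ), (x1,ν), (x1,ξ), (x2,μ), (x2,ν), (x2,ξ)}
These 13 distinct sets form the basis B.
Close under arbitrary unions to get τ_{X×Y}; counting gives |τ_{X×Y}| = 25.


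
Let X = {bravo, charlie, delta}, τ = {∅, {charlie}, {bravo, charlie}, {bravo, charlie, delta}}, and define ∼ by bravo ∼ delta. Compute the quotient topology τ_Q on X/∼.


X/∼ = {[bravo=delta], [charlie]}; |τ_Q| = 3.

Equivalence classes: [bravo=delta], [charlie].
Quotient map π: X → X/∼ sends bravo ↦ [bravo=delta], charlie ↦ [charlie], delta ↦ [bravo=delta].
For each subset V ⊆ X/∼, compute π^{-1}(V) ⊆ X and check whether π^{-1}(V) ∈ τ. V is open in τ_Q iff π^{-1}(V) ∈ τ.
  V = {}: π^{-1}(V) = ∅ ∈ τ ✓.
  V = {[bravo=delta]}: π^{-1}(V) = {bravo, delta} ∉ τ ✗.
  V = {[charlie]}: π^{-1}(V) = {charlie} ∈ τ ✓.
  V = {[bravo=delta], [charlie]}: π^{-1}(V) = {bravo, charlie, delta} ∈ τ ✓.
Open sets in the quotient: τ_Q = {{}, {[charlie]}, {[bravo=delta], [charlie]}} (3 elements).


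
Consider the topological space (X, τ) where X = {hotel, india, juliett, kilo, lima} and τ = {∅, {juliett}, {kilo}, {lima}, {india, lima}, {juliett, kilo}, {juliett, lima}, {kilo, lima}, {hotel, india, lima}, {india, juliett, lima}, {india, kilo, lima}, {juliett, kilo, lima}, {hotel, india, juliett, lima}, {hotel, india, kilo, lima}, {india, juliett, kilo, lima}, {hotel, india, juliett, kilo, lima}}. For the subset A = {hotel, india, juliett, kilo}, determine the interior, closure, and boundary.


int(A) = {juliett, kilo}, cl(A) = {hotel, india, juliett, kilo}, ∂A = {hotel, india}.

Closed sets in (X, τ) are complements of opens:
  closed(X, τ) = {∅, {hotel}, {juliett}, {kilo}, {hotel, india}, {hotel, juliett}, {hotel, kilo}, {juliett, kilo}, {hotel, india, juliett}, {hotel, india, kilo}, {hotel, india, lima}, {hotel, juliett, kilo}, {hotel, india, juliett, kilo}, {hotel, india, juliett, lima}, {hotel, india, kilo, lima}, {hotel, india, juliett, kilo, lima}}.
int(A) = ⋃ {U ∈ τ : U ⊆ A}. Opens contained in A: ∅, {juliett}, {kilo}, {juliett, kilo}.
Taking the union of these: int(A) = {juliett, kilo}.
cl(A) = ⋂ {C closed : A ⊆ C}. Closed sets containing A: {hotel, india, juliett, kilo}, {hotel, india, juliett, kilo, lima}.
Intersecting these: cl(A) = {hotel, india, juliett, kilo}.
∂A = cl(A) ∖ int(A) = {hotel, india, juliett, kilo} ∖ {juliett, kilo} = {hotel, india}.


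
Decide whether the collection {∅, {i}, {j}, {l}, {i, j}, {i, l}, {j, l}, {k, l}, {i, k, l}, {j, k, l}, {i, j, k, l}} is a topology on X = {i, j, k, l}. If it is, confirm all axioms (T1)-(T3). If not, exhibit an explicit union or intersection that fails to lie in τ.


τ is NOT a topology on X.

Axiom (T1): ∅ ∈ τ? Yes; X ∈ τ? Yes.
Axiom (T2/T3): check pairwise unions and intersections of members of τ.
Counterexample for (T2): {i} ∪ {j, l} = {i, j, l} ∉ τ. Therefore τ is NOT a topology.


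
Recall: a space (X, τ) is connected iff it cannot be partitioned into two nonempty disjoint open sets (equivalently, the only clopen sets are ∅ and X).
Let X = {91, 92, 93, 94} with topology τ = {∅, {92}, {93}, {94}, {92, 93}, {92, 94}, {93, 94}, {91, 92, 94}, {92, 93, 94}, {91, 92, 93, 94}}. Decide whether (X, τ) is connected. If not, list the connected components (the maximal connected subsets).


(X, τ) is disconnected; components = [{93}, {91, 92, 94}].

Find clopen sets (U ∈ τ with X ∖ U ∈ τ):
  U = ∅, X ∖ U = {91, 92, 93, 94} — both open, so U is clopen.
  U = {93}, X ∖ U = {91, 92, 94} — both open, so U is clopen.
  U = {91, 92, 94}, X ∖ U = {93} — both open, so U is clopen.
  U = {91, 92, 93, 94}, X ∖ U = ∅ — both open, so U is clopen.
Nontrivial clopen(s) exist: e.g. {91, 92, 94}. So (X, τ) is disconnected.
Compute connected components by grouping points that agree on all clopens:
  component: {93}
  component: {91, 92, 94}


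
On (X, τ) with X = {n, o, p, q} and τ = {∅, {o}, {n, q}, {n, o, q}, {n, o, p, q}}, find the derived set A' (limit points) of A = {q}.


A' = {n, p}

For each x ∈ X, list the open sets U ∈ τ with x ∈ U, then check whether U ∩ (A ∖ {x}) ≠ ∅ for every such U.
  x = n: opens ∋ x are {n, q}, {n, o, q}, {n, o, p, q}; each meets A ∖ {n}, so x IS a limit point.
  x = o: open {o} ∋ x has {o} ∩ (A ∖ {o}) = ∅, so x is NOT a limit point.
  x = p: opens ∋ x are {n, o, p, q}; each meets A ∖ {p}, so x IS a limit point.
  x = q: open {n, q} ∋ x has {n, q} ∩ (A ∖ {q}) = ∅, so x is NOT a limit point.
Collecting: A' = {n, p}.


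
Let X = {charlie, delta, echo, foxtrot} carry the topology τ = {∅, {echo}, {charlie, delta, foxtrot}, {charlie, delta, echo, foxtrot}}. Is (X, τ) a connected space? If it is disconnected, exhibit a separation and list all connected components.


(X, τ) is disconnected; components = [{echo}, {charlie, delta, foxtrot}].

Find clopen sets (U ∈ τ with X ∖ U ∈ τ):
  U = ∅, X ∖ U = {charlie, delta, echo, foxtrot} — both open, so U is clopen.
  U = {echo}, X ∖ U = {charlie, delta, foxtrot} — both open, so U is clopen.
  U = {charlie, delta, foxtrot}, X ∖ U = {echo} — both open, so U is clopen.
  U = {charlie, delta, echo, foxtrot}, X ∖ U = ∅ — both open, so U is clopen.
Nontrivial clopen(s) exist: e.g. {echo}. So (X, τ) is disconnected.
Compute connected components by grouping points that agree on all clopens:
  component: {echo}
  component: {charlie, delta, foxtrot}


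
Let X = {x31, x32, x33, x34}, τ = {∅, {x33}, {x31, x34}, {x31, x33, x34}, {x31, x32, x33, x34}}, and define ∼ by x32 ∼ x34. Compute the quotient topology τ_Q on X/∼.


X/∼ = {[x31], [x32=x34], [x33]}; |τ_Q| = 3.

Equivalence classes: [x31], [x32=x34], [x33].
Quotient map π: X → X/∼ sends x31 ↦ [x31], x32 ↦ [x32=x34], x33 ↦ [x33], x34 ↦ [x32=x34].
For each subset V ⊆ X/∼, compute π^{-1}(V) ⊆ X and check whether π^{-1}(V) ∈ τ. V is open in τ_Q iff π^{-1}(V) ∈ τ.
  V = {}: π^{-1}(V) = ∅ ∈ τ ✓.
  V = {[x31]}: π^{-1}(V) = {x31} ∉ τ ✗.
  V = {[x32=x34]}: π^{-1}(V) = {x32, x34} ∉ τ ✗.
  V = {[x31], [x32=x34]}: π^{-1}(V) = {x31, x32, x34} ∉ τ ✗.
  V = {[x33]}: π^{-1}(V) = {x33} ∈ τ ✓.
  V = {[x31], [x33]}: π^{-1}(V) = {x31, x33} ∉ τ ✗.
  V = {[x32=x34], [x33]}: π^{-1}(V) = {x32, x33, x34} ∉ τ ✗.
  V = {[x31], [x32=x34], [x33]}: π^{-1}(V) = {x31, x32, x33, x34} ∈ τ ✓.
Open sets in the quotient: τ_Q = {{}, {[x33]}, {[x31], [x32=x34], [x33]}} (3 elements).


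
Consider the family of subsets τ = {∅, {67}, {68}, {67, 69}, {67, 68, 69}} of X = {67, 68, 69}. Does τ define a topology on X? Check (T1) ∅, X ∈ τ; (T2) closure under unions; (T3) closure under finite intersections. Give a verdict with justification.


τ is NOT a topology on X.

Axiom (T1): ∅ ∈ τ? Yes; X ∈ τ? Yes.
Axiom (T2/T3): check pairwise unions and intersections of members of τ.
Counterexample for (T2): {67} ∪ {68} = {67, 68} ∉ τ. Therefore τ is NOT a topology.


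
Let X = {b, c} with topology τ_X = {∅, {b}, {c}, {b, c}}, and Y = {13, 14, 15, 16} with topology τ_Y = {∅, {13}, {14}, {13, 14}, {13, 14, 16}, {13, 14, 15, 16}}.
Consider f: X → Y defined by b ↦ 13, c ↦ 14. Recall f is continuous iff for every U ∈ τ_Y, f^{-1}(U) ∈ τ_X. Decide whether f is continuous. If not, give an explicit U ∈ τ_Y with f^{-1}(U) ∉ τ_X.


f IS continuous.

Compute f^{-1}(U) for each U ∈ τ_Y:
  U = ∅: f^{-1}(U) = ∅ ∈ τ_X ✓.
  U = {13}: f^{-1}(U) = {b} ∈ τ_X ✓.
  U = {14}: f^{-1}(U) = {c} ∈ τ_X ✓.
  U = {13, 14}: f^{-1}(U) = {b, c} ∈ τ_X ✓.
  U = {13, 14, 16}: f^{-1}(U) = {b, c} ∈ τ_X ✓.
  U = {13, 14, 15, 16}: f^{-1}(U) = {b, c} ∈ τ_X ✓.
Every preimage lies in τ_X, so f IS continuous.


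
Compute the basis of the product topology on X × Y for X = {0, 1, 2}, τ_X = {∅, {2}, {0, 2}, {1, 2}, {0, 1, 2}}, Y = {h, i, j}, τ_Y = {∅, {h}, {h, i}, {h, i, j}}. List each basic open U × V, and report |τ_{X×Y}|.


Basis B = {∅ × ∅, {2} × {h}, {0, 2} × {h}, {1, 2} × {h}, {2} × {h, i}, {0, 1, 2} × {h}, {2} × {h, i, j}, {0, 2} × {h, i}, {1, 2} × {h, i}, {0, 2} × {h, i, j}, {0, 1, 2} × {h, i}, {1, 2} × {h, i, j}, {0, 1, 2} × {h, i, j}}; |τ_{X×Y}| = 30.

Enumerate products U × V with U ∈ τ_X, V ∈ τ_Y (deduplicated):
  ∅ × ∅ = {} (∅)
  {2} × {h} = {(2,h)}
  {0, 2} × {h} = {(0,h), (2,h)}
  {1, 2} × {h} = {(1,h), (2,h)}
  {2} × {h, i} = {(2,h), (2,i)}
  {0, 1, 2} × {h} = {(0,h), (1,h), (2,h)}
  {2} × {h, i, j} = {(2,h), (2,i), (2,j)}
  {0, 2} × {h, i} = {(0,h), (0,i), (2,h), (2,i)}
  {1, 2} × {h, i} = {(1,h), (1,i), (2,h), (2,i)}
  {0, 2} × {h, i, j} = {(0,h), (0,i), (0,j), (2,h), (2,i), (2,j)}
  {0, 1, 2} × {h, i} = {(0,h), (0,i), (1,h), (1,i), (2,h), (2,i)}
  {1, 2} × {h, i, j} = {(1,h), (1,i), (1,j), (2,h), (2,i), (2,j)}
  {0, 1, 2} × {h, i, j} = {(0,h), (0,i), (0,j), (1,h), (1,i), (1,j), (2,h), (2,i), (2,j)}
These 13 distinct sets form the basis B.
Close under arbitrary unions to get τ_{X×Y}; counting gives |τ_{X×Y}| = 30.


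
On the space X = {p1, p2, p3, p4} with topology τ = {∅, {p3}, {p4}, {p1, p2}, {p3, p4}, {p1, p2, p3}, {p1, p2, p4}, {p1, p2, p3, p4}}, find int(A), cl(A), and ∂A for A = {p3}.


int(A) = {p3}, cl(A) = {p3}, ∂A = ∅.

Closed sets in (X, τ) are complements of opens:
  closed(X, τ) = {∅, {p3}, {p4}, {p1, p2}, {p3, p4}, {p1, p2, p3}, {p1, p2, p4}, {p1, p2, p3, p4}}.
int(A) = ⋃ {U ∈ τ : U ⊆ A}. Opens contained in A: ∅, {p3}.
Taking the union of these: int(A) = {p3}.
cl(A) = ⋂ {C closed : A ⊆ C}. Closed sets containing A: {p3}, {p3, p4}, {p1, p2, p3}, {p1, p2, p3, p4}.
Intersecting these: cl(A) = {p3}.
∂A = cl(A) ∖ int(A) = {p3} ∖ {p3} = ∅.


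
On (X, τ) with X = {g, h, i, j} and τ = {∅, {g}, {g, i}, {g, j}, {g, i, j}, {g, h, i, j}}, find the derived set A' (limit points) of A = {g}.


A' = {h, i, j}

For each x ∈ X, list the open sets U ∈ τ with x ∈ U, then check whether U ∩ (A ∖ {x}) ≠ ∅ for every such U.
  x = g: open {g} ∋ x has {g} ∩ (A ∖ {g}) = ∅, so x is NOT a limit point.
  x = h: opens ∋ x are {g, h, i, j}; each meets A ∖ {h}, so x IS a limit point.
  x = i: opens ∋ x are {g, i}, {g, i, j}, {g, h, i, j}; each meets A ∖ {i}, so x IS a limit point.
  x = j: opens ∋ x are {g, j}, {g, i, j}, {g, h, i, j}; each meets A ∖ {j}, so x IS a limit point.
Collecting: A' = {h, i, j}.


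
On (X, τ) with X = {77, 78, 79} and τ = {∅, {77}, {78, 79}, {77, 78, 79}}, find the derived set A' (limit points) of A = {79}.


A' = {78}

For each x ∈ X, list the open sets U ∈ τ with x ∈ U, then check whether U ∩ (A ∖ {x}) ≠ ∅ for every such U.
  x = 77: open {77} ∋ x has {77} ∩ (A ∖ {77}) = ∅, so x is NOT a limit point.
  x = 78: opens ∋ x are {78, 79}, {77, 78, 79}; each meets A ∖ {78}, so x IS a limit point.
  x = 79: open {78, 79} ∋ x has {78, 79} ∩ (A ∖ {79}) = ∅, so x is NOT a limit point.
Collecting: A' = {78}.


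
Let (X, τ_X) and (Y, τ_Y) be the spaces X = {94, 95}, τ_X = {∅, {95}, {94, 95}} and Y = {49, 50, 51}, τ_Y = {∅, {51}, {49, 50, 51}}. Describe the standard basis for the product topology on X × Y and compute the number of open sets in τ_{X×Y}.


Basis B = {∅ × ∅, {95} × {51}, {94, 95} × {51}, {95} × {49, 50, 51}, {94, 95} × {49, 50, 51}}; |τ_{X×Y}| = 6.

Enumerate products U × V with U ∈ τ_X, V ∈ τ_Y (deduplicated):
  ∅ × ∅ = {} (∅)
  {95} × {51} = {(95,51)}
  {94, 95} × {51} = {(94,51), (95,51)}
  {95} × {49, 50, 51} = {(95,49), (95,50), (95,51)}
  {94, 95} × {49, 50, 51} = {(94,49), (94,50), (94,51), (95,49), (95,50), (95,51)}
These 5 distinct sets form the basis B.
Close under arbitrary unions to get τ_{X×Y}; counting gives |τ_{X×Y}| = 6.


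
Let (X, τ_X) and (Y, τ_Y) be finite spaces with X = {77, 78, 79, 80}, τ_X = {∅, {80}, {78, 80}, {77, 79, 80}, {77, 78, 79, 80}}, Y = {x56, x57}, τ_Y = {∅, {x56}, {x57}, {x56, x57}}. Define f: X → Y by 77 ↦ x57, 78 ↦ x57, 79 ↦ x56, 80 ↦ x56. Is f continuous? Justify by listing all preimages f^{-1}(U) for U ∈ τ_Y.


f is NOT continuous.

Compute f^{-1}(U) for each U ∈ τ_Y:
  U = ∅: f^{-1}(U) = ∅ ∈ τ_X ✓.
  U = {x56}: f^{-1}(U) = {79, 80} ∉ τ_X ✗.
  U = {x57}: f^{-1}(U) = {77, 78} ∉ τ_X ✗.
  U = {x56, x57}: f^{-1}(U) = {77, 78, 79, 80} ∈ τ_X ✓.
Found U = {x56} with f^{-1}(U) = {79, 80} not in τ_X. Therefore f is NOT continuous.


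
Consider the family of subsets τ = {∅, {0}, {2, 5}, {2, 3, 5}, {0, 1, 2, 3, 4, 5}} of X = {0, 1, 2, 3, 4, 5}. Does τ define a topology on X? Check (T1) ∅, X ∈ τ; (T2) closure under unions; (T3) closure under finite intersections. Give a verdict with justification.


τ is NOT a topology on X.

Axiom (T1): ∅ ∈ τ? Yes; X ∈ τ? Yes.
Axiom (T2/T3): check pairwise unions and intersections of members of τ.
Counterexample for (T2): {0} ∪ {2, 5} = {0, 2, 5} ∉ τ. Therefore τ is NOT a topology.


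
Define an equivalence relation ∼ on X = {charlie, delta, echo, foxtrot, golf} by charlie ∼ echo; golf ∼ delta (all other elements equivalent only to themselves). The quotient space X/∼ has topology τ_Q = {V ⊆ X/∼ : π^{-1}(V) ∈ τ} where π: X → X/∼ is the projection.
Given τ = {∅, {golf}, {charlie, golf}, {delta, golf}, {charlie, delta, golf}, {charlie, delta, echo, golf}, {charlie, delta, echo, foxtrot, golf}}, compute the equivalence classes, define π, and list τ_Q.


X/∼ = {[charlie=echo], [delta=golf], [foxtrot]}; |τ_Q| = 4.

Equivalence classes: [charlie=echo], [delta=golf], [foxtrot].
Quotient map π: X → X/∼ sends charlie ↦ [charlie=echo], delta ↦ [delta=golf], echo ↦ [charlie=echo], foxtrot ↦ [foxtrot], golf ↦ [delta=golf].
For each subset V ⊆ X/∼, compute π^{-1}(V) ⊆ X and check whether π^{-1}(V) ∈ τ. V is open in τ_Q iff π^{-1}(V) ∈ τ.
  V = {}: π^{-1}(V) = ∅ ∈ τ ✓.
  V = {[charlie=echo]}: π^{-1}(V) = {charlie, echo} ∉ τ ✗.
  V = {[delta=golf]}: π^{-1}(V) = {delta, golf} ∈ τ ✓.
  V = {[charlie=echo], [delta=golf]}: π^{-1}(V) = {charlie, delta, echo, golf} ∈ τ ✓.
  V = {[foxtrot]}: π^{-1}(V) = {foxtrot} ∉ τ ✗.
  V = {[charlie=echo], [foxtrot]}: π^{-1}(V) = {charlie, echo, foxtrot} ∉ τ ✗.
  V = {[delta=golf], [foxtrot]}: π^{-1}(V) = {delta, foxtrot, golf} ∉ τ ✗.
  V = {[charlie=echo], [delta=golf], [foxtrot]}: π^{-1}(V) = {charlie, delta, echo, foxtrot, golf} ∈ τ ✓.
Open sets in the quotient: τ_Q = {{}, {[delta=golf]}, {[charlie=echo], [delta=golf]}, {[charlie=echo], [delta=golf], [foxtrot]}} (4 elements).


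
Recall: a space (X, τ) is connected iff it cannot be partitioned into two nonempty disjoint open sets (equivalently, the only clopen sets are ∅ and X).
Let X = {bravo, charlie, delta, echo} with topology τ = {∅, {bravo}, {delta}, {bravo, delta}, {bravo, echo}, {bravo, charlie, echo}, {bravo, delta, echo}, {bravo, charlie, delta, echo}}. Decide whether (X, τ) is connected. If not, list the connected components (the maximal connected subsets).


(X, τ) is disconnected; components = [{delta}, {bravo, charlie, echo}].

Find clopen sets (U ∈ τ with X ∖ U ∈ τ):
  U = ∅, X ∖ U = {bravo, charlie, delta, echo} — both open, so U is clopen.
  U = {delta}, X ∖ U = {bravo, charlie, echo} — both open, so U is clopen.
  U = {bravo, charlie, echo}, X ∖ U = {delta} — both open, so U is clopen.
  U = {bravo, charlie, delta, echo}, X ∖ U = ∅ — both open, so U is clopen.
Nontrivial clopen(s) exist: e.g. {delta}. So (X, τ) is disconnected.
Compute connected components by grouping points that agree on all clopens:
  component: {delta}
  component: {bravo, charlie, echo}


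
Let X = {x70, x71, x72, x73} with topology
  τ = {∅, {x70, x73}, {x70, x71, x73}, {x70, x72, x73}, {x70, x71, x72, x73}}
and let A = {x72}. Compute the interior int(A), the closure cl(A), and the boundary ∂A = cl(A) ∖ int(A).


int(A) = ∅, cl(A) = {x72}, ∂A = {x72}.

Closed sets in (X, τ) are complements of opens:
  closed(X, τ) = {∅, {x71}, {x72}, {x71, x72}, {x70, x71, x72, x73}}.
int(A) = ⋃ {U ∈ τ : U ⊆ A}. Opens contained in A: ∅.
Taking the union of these: int(A) = ∅.
cl(A) = ⋂ {C closed : A ⊆ C}. Closed sets containing A: {x72}, {x71, x72}, {x70, x71, x72, x73}.
Intersecting these: cl(A) = {x72}.
∂A = cl(A) ∖ int(A) = {x72} ∖ ∅ = {x72}.


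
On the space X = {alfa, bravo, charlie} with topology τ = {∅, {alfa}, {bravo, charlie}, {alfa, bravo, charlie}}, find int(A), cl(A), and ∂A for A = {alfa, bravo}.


int(A) = {alfa}, cl(A) = {alfa, bravo, charlie}, ∂A = {bravo, charlie}.

Closed sets in (X, τ) are complements of opens:
  closed(X, τ) = {∅, {alfa}, {bravo, charlie}, {alfa, bravo, charlie}}.
int(A) = ⋃ {U ∈ τ : U ⊆ A}. Opens contained in A: ∅, {alfa}.
Taking the union of these: int(A) = {alfa}.
cl(A) = ⋂ {C closed : A ⊆ C}. Closed sets containing A: {alfa, bravo, charlie}.
Intersecting these: cl(A) = {alfa, bravo, charlie}.
∂A = cl(A) ∖ int(A) = {alfa, bravo, charlie} ∖ {alfa} = {bravo, charlie}.


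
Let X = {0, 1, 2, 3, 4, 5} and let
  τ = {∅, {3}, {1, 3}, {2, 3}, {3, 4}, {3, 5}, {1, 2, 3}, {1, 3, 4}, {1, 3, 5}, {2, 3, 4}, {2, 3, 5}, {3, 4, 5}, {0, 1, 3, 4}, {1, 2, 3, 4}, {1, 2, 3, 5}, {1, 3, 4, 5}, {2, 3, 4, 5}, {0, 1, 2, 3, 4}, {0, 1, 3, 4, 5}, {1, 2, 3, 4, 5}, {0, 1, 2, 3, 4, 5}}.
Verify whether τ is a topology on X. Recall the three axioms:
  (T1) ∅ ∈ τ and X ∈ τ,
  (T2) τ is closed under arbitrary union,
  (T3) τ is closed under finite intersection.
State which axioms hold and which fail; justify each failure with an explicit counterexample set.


τ IS a topology on X.

Axiom (T1): ∅ ∈ τ? Yes; X ∈ τ? Yes.
Axiom (T2/T3): check pairwise unions and intersections of members of τ.
All pairwise intersections and unions checked — each lies in τ. Therefore τ satisfies (T1), (T2), (T3): it IS a topology on X.


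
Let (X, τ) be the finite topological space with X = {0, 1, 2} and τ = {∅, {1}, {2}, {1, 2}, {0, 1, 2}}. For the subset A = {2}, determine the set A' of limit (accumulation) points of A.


A' = {0}

For each x ∈ X, list the open sets U ∈ τ with x ∈ U, then check whether U ∩ (A ∖ {x}) ≠ ∅ for every such U.
  x = 0: opens ∋ x are {0, 1, 2}; each meets A ∖ {0}, so x IS a limit point.
  x = 1: open {1} ∋ x has {1} ∩ (A ∖ {1}) = ∅, so x is NOT a limit point.
  x = 2: open {2} ∋ x has {2} ∩ (A ∖ {2}) = ∅, so x is NOT a limit point.
Collecting: A' = {0}.


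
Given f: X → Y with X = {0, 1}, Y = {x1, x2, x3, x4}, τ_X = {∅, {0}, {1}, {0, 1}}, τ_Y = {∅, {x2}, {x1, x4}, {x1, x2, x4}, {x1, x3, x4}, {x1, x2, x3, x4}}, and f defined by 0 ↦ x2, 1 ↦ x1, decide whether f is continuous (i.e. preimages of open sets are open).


f IS continuous.

Compute f^{-1}(U) for each U ∈ τ_Y:
  U = ∅: f^{-1}(U) = ∅ ∈ τ_X ✓.
  U = {x2}: f^{-1}(U) = {0} ∈ τ_X ✓.
  U = {x1, x4}: f^{-1}(U) = {1} ∈ τ_X ✓.
  U = {x1, x2, x4}: f^{-1}(U) = {0, 1} ∈ τ_X ✓.
  U = {x1, x3, x4}: f^{-1}(U) = {1} ∈ τ_X ✓.
  U = {x1, x2, x3, x4}: f^{-1}(U) = {0, 1} ∈ τ_X ✓.
Every preimage lies in τ_X, so f IS continuous.


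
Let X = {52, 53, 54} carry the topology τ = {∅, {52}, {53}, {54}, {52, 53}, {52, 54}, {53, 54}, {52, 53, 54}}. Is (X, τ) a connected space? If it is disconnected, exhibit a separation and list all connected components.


(X, τ) is disconnected; components = [{52}, {53}, {54}].

Find clopen sets (U ∈ τ with X ∖ U ∈ τ):
  U = ∅, X ∖ U = {52, 53, 54} — both open, so U is clopen.
  U = {52}, X ∖ U = {53, 54} — both open, so U is clopen.
  U = {53}, X ∖ U = {52, 54} — both open, so U is clopen.
  U = {54}, X ∖ U = {52, 53} — both open, so U is clopen.
  U = {52, 53}, X ∖ U = {54} — both open, so U is clopen.
  U = {52, 54}, X ∖ U = {53} — both open, so U is clopen.
  U = {53, 54}, X ∖ U = {52} — both open, so U is clopen.
  U = {52, 53, 54}, X ∖ U = ∅ — both open, so U is clopen.
Nontrivial clopen(s) exist: e.g. {53, 54}. So (X, τ) is disconnected.
Compute connected components by grouping points that agree on all clopens:
  component: {52}
  component: {53}
  component: {54}


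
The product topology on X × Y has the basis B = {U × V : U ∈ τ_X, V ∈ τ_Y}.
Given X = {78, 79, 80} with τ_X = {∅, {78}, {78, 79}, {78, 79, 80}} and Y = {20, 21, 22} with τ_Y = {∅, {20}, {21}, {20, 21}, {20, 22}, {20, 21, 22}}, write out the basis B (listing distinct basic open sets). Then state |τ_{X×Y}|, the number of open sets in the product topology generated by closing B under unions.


Basis B = {∅ × ∅, {78} × {20}, {78} × {21}, {78} × {20, 21}, {78} × {20, 22}, {78, 79} × {20}, {78, 79} × {21}, {78} × {20, 21, 22}, {78, 79, 80} × {20}, {78, 79, 80} × {21}, {78, 79} × {20, 21}, {78, 79} × {20, 22}, {78, 79} × {20, 21, 22}, {78, 79, 80} × {20, 21}, {78, 79, 80} × {20, 22}, {78, 79, 80} × {20, 21, 22}}; |τ_{X×Y}| = 40.

Enumerate products U × V with U ∈ τ_X, V ∈ τ_Y (deduplicated):
  ∅ × ∅ = {} (∅)
  {78} × {20} = {(78,20)}
  {78} × {21} = {(78,21)}
  {78} × {20, 21} = {(78,20), (78,21)}
  {78} × {20, 22} = {(78,20), (78,22)}
  {78, 79} × {20} = {(78,20), (79,20)}
  {78, 79} × {21} = {(78,21), (79,21)}
  {78} × {20, 21, 22} = {(78,20), (78,21), (78,22)}
  {78, 79, 80} × {20} = {(78,20), (79,20), (80,20)}
  {78, 79, 80} × {21} = {(78,21), (79,21), (80,21)}
  {78, 79} × {20, 21} = {(78,20), (78,21), (79,20), (79,21)}
  {78, 79} × {20, 22} = {(78,20), (78,22), (79,20), (79,22)}
  {78, 79} × {20, 21, 22} = {(78,20), (78,21), (78,22), (79,20), (79,21), (79,22)}
  {78, 79, 80} × {20, 21} = {(78,20), (78,21), (79,20), (79,21), (80,20), (80,21)}
  {78, 79, 80} × {20, 22} = {(78,20), (78,22), (79,20), (79,22), (80,20), (80,22)}
  {78, 79, 80} × {20, 21, 22} = {(78,20), (78,21), (78,22), (79,20), (79,21), (79,22), (80,20), (80,21), (80,22)}
These 16 distinct sets form the basis B.
Close under arbitrary unions to get τ_{X×Y}; counting gives |τ_{X×Y}| = 40.


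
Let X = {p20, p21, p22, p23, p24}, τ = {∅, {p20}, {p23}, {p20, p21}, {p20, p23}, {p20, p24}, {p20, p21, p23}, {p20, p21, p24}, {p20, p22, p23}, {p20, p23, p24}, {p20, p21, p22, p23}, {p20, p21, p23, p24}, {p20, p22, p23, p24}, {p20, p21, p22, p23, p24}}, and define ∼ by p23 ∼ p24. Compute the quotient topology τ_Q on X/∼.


X/∼ = {[p20], [p21], [p22], [p23=p24]}; |τ_Q| = 7.

Equivalence classes: [p20], [p21], [p22], [p23=p24].
Quotient map π: X → X/∼ sends p20 ↦ [p20], p21 ↦ [p21], p22 ↦ [p22], p23 ↦ [p23=p24], p24 ↦ [p23=p24].
For each subset V ⊆ X/∼, compute π^{-1}(V) ⊆ X and check whether π^{-1}(V) ∈ τ. V is open in τ_Q iff π^{-1}(V) ∈ τ.
  V = {}: π^{-1}(V) = ∅ ∈ τ ✓.
  V = {[p20]}: π^{-1}(V) = {p20} ∈ τ ✓.
  V = {[p21]}: π^{-1}(V) = {p21} ∉ τ ✗.
  V = {[p20], [p21]}: π^{-1}(V) = {p20, p21} ∈ τ ✓.
  V = {[p22]}: π^{-1}(V) = {p22} ∉ τ ✗.
  V = {[p20], [p22]}: π^{-1}(V) = {p20, p22} ∉ τ ✗.
  V = {[p21], [p22]}: π^{-1}(V) = {p21, p22} ∉ τ ✗.
  V = {[p20], [p21], [p22]}: π^{-1}(V) = {p20, p21, p22} ∉ τ ✗.
  V = {[p23=p24]}: π^{-1}(V) = {p23, p24} ∉ τ ✗.
  V = {[p20], [p23=p24]}: π^{-1}(V) = {p20, p23, p24} ∈ τ ✓.
  V = {[p21], [p23=p24]}: π^{-1}(V) = {p21, p23, p24} ∉ τ ✗.
  V = {[p20], [p21], [p23=p24]}: π^{-1}(V) = {p20, p21, p23, p24} ∈ τ ✓.
  V = {[p22], [p23=p24]}: π^{-1}(V) = {p22, p23, p24} ∉ τ ✗.
  V = {[p20], [p22], [p23=p24]}: π^{-1}(V) = {p20, p22, p23, p24} ∈ τ ✓.
  V = {[p21], [p22], [p23=p24]}: π^{-1}(V) = {p21, p22, p23, p24} ∉ τ ✗.
  V = {[p20], [p21], [p22], [p23=p24]}: π^{-1}(V) = {p20, p21, p22, p23, p24} ∈ τ ✓.
Open sets in the quotient: τ_Q = {{}, {[p20]}, {[p20], [p21]}, {[p20], [p23=p24]}, {[p20], [p21], [p23=p24]}, {[p20], [p22], [p23=p24]}, {[p20], [p21], [p22], [p23=p24]}} (7 elements).
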